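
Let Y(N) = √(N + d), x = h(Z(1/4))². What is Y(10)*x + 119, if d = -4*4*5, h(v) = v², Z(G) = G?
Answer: 119 + I*√70/256 ≈ 119.0 + 0.032682*I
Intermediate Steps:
d = -80 (d = -16*5 = -80)
x = 1/256 (x = ((1/4)²)² = ((¼)²)² = (1/16)² = 1/256 ≈ 0.0039063)
Y(N) = √(-80 + N) (Y(N) = √(N - 80) = √(-80 + N))
Y(10)*x + 119 = √(-80 + 10)*(1/256) + 119 = √(-70)*(1/256) + 119 = (I*√70)*(1/256) + 119 = I*√70/256 + 119 = 119 + I*√70/256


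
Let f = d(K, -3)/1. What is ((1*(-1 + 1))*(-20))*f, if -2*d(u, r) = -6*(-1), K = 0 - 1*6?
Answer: 0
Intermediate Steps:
K = -6 (K = 0 - 6 = -6)
d(u, r) = -3 (d(u, r) = -(-3)*(-1) = -½*6 = -3)
f = -3 (f = -3/1 = -3*1 = -3)
((1*(-1 + 1))*(-20))*f = ((1*(-1 + 1))*(-20))*(-3) = ((1*0)*(-20))*(-3) = (0*(-20))*(-3) = 0*(-3) = 0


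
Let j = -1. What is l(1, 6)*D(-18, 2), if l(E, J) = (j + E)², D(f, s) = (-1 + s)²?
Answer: 0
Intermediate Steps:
l(E, J) = (-1 + E)²
l(1, 6)*D(-18, 2) = (-1 + 1)²*(-1 + 2)² = 0²*1² = 0*1 = 0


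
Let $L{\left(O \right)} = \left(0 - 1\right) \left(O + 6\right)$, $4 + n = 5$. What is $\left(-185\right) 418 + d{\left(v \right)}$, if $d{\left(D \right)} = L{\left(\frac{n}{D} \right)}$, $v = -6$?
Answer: $- \frac{464015}{6} \approx -77336.0$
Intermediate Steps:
$n = 1$ ($n = -4 + 5 = 1$)
$L{\left(O \right)} = -6 - O$ ($L{\left(O \right)} = - (6 + O) = -6 - O$)
$d{\left(D \right)} = -6 - \frac{1}{D}$ ($d{\left(D \right)} = -6 - 1 \frac{1}{D} = -6 - \frac{1}{D}$)
$\left(-185\right) 418 + d{\left(v \right)} = \left(-185\right) 418 - \frac{35}{6} = -77330 - \frac{35}{6} = - \frac{464015}{6}$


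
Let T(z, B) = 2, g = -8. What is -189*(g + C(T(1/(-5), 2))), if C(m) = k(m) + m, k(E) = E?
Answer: 756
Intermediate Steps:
C(m) = 2*m (C(m) = m + m = 2*m)
-189*(g + C(T(1/(-5), 2))) = -189*(-8 + 2*2) = -189*(-8 + 4) = -189*(-4) = 756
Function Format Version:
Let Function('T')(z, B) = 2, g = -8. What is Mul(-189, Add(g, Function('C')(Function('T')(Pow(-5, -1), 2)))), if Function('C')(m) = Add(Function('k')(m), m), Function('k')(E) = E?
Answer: 756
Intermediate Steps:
Function('C')(m) = Mul(2, m) (Function('C')(m) = Add(m, m) = Mul(2, m))
Mul(-189, Add(g, Function('C')(Function('T')(Pow(-5, -1), 2)))) = Mul(-189, Add(-8, Mul(2, 2))) = Mul(-189, Add(-8, 4)) = Mul(-189, -4) = 756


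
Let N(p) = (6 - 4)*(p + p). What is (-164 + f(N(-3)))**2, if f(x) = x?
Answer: 30976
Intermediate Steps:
N(p) = 4*p (N(p) = 2*(2*p) = 4*p)
(-164 + f(N(-3)))**2 = (-164 + 4*(-3))**2 = (-164 - 12)**2 = (-176)**2 = 30976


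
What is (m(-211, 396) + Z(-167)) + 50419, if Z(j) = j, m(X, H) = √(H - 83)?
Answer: 50252 + √313 ≈ 50270.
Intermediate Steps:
m(X, H) = √(-83 + H)
(m(-211, 396) + Z(-167)) + 50419 = (√(-83 + 396) - 167) + 50419 = (√313 - 167) + 50419 = (-167 + √313) + 50419 = 50252 + √313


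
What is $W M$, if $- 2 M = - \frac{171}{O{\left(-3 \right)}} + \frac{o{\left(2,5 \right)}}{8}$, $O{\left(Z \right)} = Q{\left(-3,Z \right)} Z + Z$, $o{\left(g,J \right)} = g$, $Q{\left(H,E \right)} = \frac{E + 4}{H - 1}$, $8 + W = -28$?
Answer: $\frac{2745}{2} \approx 1372.5$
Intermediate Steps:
$W = -36$ ($W = -8 - 28 = -36$)
$Q{\left(H,E \right)} = \frac{4 + E}{-1 + H}$
$O{\left(Z \right)} = Z + Z \left(-1 - \frac{Z}{4}\right)$ ($O{\left(Z \right)} = \frac{4 + Z}{-1 - 3} Z + Z = \frac{4 + Z}{-4} Z + Z = - \frac{4 + Z}{4} Z + Z = \left(-1 - \frac{Z}{4}\right) Z + Z = Z \left(-1 - \frac{Z}{4}\right) + Z = Z + Z \left(-1 - \frac{Z}{4}\right)$)
$M = - \frac{305}{8}$ ($M = - \frac{- \frac{171}{\left(- \frac{1}{4}\right) \left(-3\right)^{2}} + \frac{2}{8}}{2} = - \frac{- \frac{171}{\left(- \frac{1}{4}\right) 9} + 2 \cdot \frac{1}{8}}{2} = - \frac{- \frac{171}{- \frac{9}{4}} + \frac{1}{4}}{2} = - \frac{\left(-171\right) \left(- \frac{4}{9}\right) + \frac{1}{4}}{2} = - \frac{76 + \frac{1}{4}}{2} = \left(- \frac{1}{2}\right) \frac{305}{4} = - \frac{305}{8} \approx -38.125$)
$W M = \left(-36\right) \left(- \frac{305}{8}\right) = \frac{2745}{2}$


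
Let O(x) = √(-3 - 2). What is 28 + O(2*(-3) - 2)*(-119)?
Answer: 28 - 119*I*√5 ≈ 28.0 - 266.09*I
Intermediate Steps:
O(x) = I*√5 (O(x) = √(-5) = I*√5)
28 + O(2*(-3) - 2)*(-119) = 28 + (I*√5)*(-119) = 28 - 119*I*√5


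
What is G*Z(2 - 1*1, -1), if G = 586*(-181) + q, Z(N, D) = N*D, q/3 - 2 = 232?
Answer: 105364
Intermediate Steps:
q = 702 (q = 6 + 3*232 = 6 + 696 = 702)
Z(N, D) = D*N
G = -105364 (G = 586*(-181) + 702 = -106066 + 702 = -105364)
G*Z(2 - 1*1, -1) = -(-105364)*(2 - 1*1) = -(-105364)*(2 - 1) = -(-105364) = -105364*(-1) = 105364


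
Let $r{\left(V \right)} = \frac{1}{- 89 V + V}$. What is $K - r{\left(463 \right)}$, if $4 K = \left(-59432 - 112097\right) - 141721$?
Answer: $- \frac{3190764499}{40744} \approx -78313.0$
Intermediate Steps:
$K = - \frac{156625}{2}$ ($K = \frac{\left(-59432 - 112097\right) - 141721}{4} = \frac{-171529 - 141721}{4} = \frac{1}{4} \left(-313250\right) = - \frac{156625}{2} \approx -78313.0$)
$r{\left(V \right)} = - \frac{1}{88 V}$ ($r{\left(V \right)} = \frac{1}{\left(-88\right) V} = - \frac{1}{88 V}$)
$K - r{\left(463 \right)} = - \frac{156625}{2} - - \frac{1}{88 \cdot 463} = - \frac{156625}{2} - \left(- \frac{1}{88}\right) \frac{1}{463} = - \frac{156625}{2} - - \frac{1}{40744} = - \frac{156625}{2} + \frac{1}{40744} = - \frac{3190764499}{40744}$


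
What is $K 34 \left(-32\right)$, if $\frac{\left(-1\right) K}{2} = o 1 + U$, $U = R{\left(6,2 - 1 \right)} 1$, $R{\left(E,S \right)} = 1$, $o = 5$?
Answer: $13056$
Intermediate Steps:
$U = 1$ ($U = 1 \cdot 1 = 1$)
$K = -12$ ($K = - 2 \left(5 \cdot 1 + 1\right) = - 2 \left(5 + 1\right) = \left(-2\right) 6 = -12$)
$K 34 \left(-32\right) = \left(-12\right) 34 \left(-32\right) = \left(-408\right) \left(-32\right) = 13056$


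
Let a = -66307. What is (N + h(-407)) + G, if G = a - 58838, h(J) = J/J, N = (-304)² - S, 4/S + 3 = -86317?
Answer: -706270239/21580 ≈ -32728.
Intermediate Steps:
S = -1/21580 (S = 4/(-3 - 86317) = 4/(-86320) = 4*(-1/86320) = -1/21580 ≈ -4.6339e-5)
N = 1994337281/21580 (N = (-304)² - 1*(-1/21580) = 92416 + 1/21580 = 1994337281/21580 ≈ 92416.)
h(J) = 1
G = -125145 (G = -66307 - 58838 = -125145)
(N + h(-407)) + G = (1994337281/21580 + 1) - 125145 = 1994358861/21580 - 125145 = -706270239/21580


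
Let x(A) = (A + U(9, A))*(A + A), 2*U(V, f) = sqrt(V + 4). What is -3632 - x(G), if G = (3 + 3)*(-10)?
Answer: -10832 + 60*sqrt(13) ≈ -10616.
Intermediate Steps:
U(V, f) = sqrt(4 + V)/2 (U(V, f) = sqrt(V + 4)/2 = sqrt(4 + V)/2)
G = -60 (G = 6*(-10) = -60)
x(A) = 2*A*(A + sqrt(13)/2) (x(A) = (A + sqrt(4 + 9)/2)*(A + A) = (A + sqrt(13)/2)*(2*A) = 2*A*(A + sqrt(13)/2))
-3632 - x(G) = -3632 - (-60)*(sqrt(13) + 2*(-60)) = -3632 - (-60)*(sqrt(13) - 120) = -3632 - (-60)*(-120 + sqrt(13)) = -3632 - (7200 - 60*sqrt(13)) = -3632 + (-7200 + 60*sqrt(13)) = -10832 + 60*sqrt(13)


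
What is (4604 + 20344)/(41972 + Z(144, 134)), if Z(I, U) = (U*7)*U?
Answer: 297/1996 ≈ 0.14880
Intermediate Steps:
Z(I, U) = 7*U**2 (Z(I, U) = (7*U)*U = 7*U**2)
(4604 + 20344)/(41972 + Z(144, 134)) = (4604 + 20344)/(41972 + 7*134**2) = 24948/(41972 + 7*17956) = 24948/(41972 + 125692) = 24948/167664 = 24948*(1/167664) = 297/1996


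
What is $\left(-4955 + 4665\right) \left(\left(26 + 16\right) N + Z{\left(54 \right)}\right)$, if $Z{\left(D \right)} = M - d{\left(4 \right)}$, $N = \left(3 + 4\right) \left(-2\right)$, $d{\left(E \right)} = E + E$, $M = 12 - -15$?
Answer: $165010$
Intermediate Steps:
$M = 27$ ($M = 12 + 15 = 27$)
$d{\left(E \right)} = 2 E$
$N = -14$ ($N = 7 \left(-2\right) = -14$)
$Z{\left(D \right)} = 19$ ($Z{\left(D \right)} = 27 - 2 \cdot 4 = 27 - 8 = 19$)
$\left(-4955 + 4665\right) \left(\left(26 + 16\right) N + Z{\left(54 \right)}\right) = \left(-4955 + 4665\right) \left(\left(26 + 16\right) \left(-14\right) + 19\right) = - 290 \left(42 \left(-14\right) + 19\right) = - 290 \left(-588 + 19\right) = \left(-290\right) \left(-569\right) = 165010$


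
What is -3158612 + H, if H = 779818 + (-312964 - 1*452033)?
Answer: -3143791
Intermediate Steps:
H = 14821 (H = 779818 + (-312964 - 452033) = 779818 - 764997 = 14821)
-3158612 + H = -3158612 + 14821 = -3143791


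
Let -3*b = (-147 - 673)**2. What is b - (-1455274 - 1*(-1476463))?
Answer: -735967/3 ≈ -2.4532e+5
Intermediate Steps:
b = -672400/3 (b = -(-147 - 673)**2/3 = -1/3*(-820)**2 = -1/3*672400 = -672400/3 ≈ -2.2413e+5)
b - (-1455274 - 1*(-1476463)) = -672400/3 - (-1455274 - 1*(-1476463)) = -672400/3 - (-1455274 + 1476463) = -672400/3 - 1*21189 = -672400/3 - 21189 = -735967/3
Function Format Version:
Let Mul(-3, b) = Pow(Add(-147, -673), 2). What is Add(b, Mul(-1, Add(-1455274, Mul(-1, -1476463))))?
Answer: Rational(-735967, 3) ≈ -2.4532e+5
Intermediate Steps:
b = Rational(-672400, 3) (b = Mul(Rational(-1, 3), Pow(Add(-147, -673), 2)) = Mul(Rational(-1, 3), Pow(-820, 2)) = Mul(Rational(-1, 3), 672400) = Rational(-672400, 3) ≈ -2.2413e+5)
Add(b, Mul(-1, Add(-1455274, Mul(-1, -1476463)))) = Add(Rational(-672400, 3), Mul(-1, Add(-1455274, Mul(-1, -1476463)))) = Add(Rational(-672400, 3), Mul(-1, Add(-1455274, 1476463))) = Add(Rational(-672400, 3), Mul(-1, 21189)) = Add(Rational(-672400, 3), -21189) = Rational(-735967, 3)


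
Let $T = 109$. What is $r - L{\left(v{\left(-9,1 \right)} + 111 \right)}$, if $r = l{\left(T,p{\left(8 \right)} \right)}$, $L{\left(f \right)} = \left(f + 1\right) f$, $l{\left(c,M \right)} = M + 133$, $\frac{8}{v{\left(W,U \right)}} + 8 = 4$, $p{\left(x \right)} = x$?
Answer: $-11849$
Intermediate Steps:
$v{\left(W,U \right)} = -2$ ($v{\left(W,U \right)} = \frac{8}{-8 + 4} = \frac{8}{-4} = 8 \left(- \frac{1}{4}\right) = -2$)
$l{\left(c,M \right)} = 133 + M$
$L{\left(f \right)} = f \left(1 + f\right)$ ($L{\left(f \right)} = \left(1 + f\right) f = f \left(1 + f\right)$)
$r = 141$ ($r = 133 + 8 = 141$)
$r - L{\left(v{\left(-9,1 \right)} + 111 \right)} = 141 - \left(-2 + 111\right) \left(1 + \left(-2 + 111\right)\right) = 141 - 109 \left(1 + 109\right) = 141 - 109 \cdot 110 = 141 - 11990 = -11849$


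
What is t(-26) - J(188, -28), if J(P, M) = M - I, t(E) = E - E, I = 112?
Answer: 140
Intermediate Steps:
t(E) = 0
J(P, M) = -112 + M (J(P, M) = M - 1*112 = M - 112 = -112 + M)
t(-26) - J(188, -28) = 0 - (-112 - 28) = 0 - 1*(-140) = 0 + 140 = 140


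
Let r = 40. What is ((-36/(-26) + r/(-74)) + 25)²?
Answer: 154529761/231361 ≈ 667.92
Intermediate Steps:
((-36/(-26) + r/(-74)) + 25)² = ((-36/(-26) + 40/(-74)) + 25)² = ((-36*(-1/26) + 40*(-1/74)) + 25)² = ((18/13 - 20/37) + 25)² = (406/481 + 25)² = (12431/481)² = 154529761/231361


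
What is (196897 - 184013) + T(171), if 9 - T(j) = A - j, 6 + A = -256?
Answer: 13326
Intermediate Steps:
A = -262 (A = -6 - 256 = -262)
T(j) = 271 + j (T(j) = 9 - (-262 - j) = 9 + (262 + j) = 271 + j)
(196897 - 184013) + T(171) = (196897 - 184013) + (271 + 171) = 12884 + 442 = 13326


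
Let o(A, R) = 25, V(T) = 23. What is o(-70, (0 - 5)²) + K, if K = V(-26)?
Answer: 48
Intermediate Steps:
K = 23
o(-70, (0 - 5)²) + K = 25 + 23 = 48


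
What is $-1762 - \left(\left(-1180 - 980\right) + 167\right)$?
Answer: $231$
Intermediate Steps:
$-1762 - \left(\left(-1180 - 980\right) + 167\right) = -1762 - \left(-2160 + 167\right) = -1762 - -1993 = -1762 + 1993 = 231$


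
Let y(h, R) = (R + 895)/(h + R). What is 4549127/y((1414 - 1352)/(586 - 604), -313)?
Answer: -6477956848/2619 ≈ -2.4734e+6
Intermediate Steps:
y(h, R) = (895 + R)/(R + h)
4549127/y((1414 - 1352)/(586 - 604), -313) = 4549127/(((895 - 313)/(-313 + (1414 - 1352)/(586 - 604)))) = 4549127/((582/(-313 + 62/(-18)))) = 4549127/((582/(-313 + 62*(-1/18)))) = 4549127/((582/(-313 - 31/9))) = 4549127/((582/(-2848/9))) = 4549127/((-9/2848*582)) = 4549127/(-2619/1424) = 4549127*(-1424/2619) = -6477956848/2619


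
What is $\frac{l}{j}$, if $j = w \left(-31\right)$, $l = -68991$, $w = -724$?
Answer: $- \frac{68991}{22444} \approx -3.0739$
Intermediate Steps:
$j = 22444$ ($j = \left(-724\right) \left(-31\right) = 22444$)
$\frac{l}{j} = - \frac{68991}{22444}$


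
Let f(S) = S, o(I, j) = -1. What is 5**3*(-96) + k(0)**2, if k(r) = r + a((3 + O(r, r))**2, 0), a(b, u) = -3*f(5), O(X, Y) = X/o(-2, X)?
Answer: -11775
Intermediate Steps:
O(X, Y) = -X (O(X, Y) = X/(-1) = X*(-1) = -X)
a(b, u) = -15 (a(b, u) = -3*5 = -15)
k(r) = -15 + r (k(r) = r - 15 = -15 + r)
5**3*(-96) + k(0)**2 = 5**3*(-96) + (-15 + 0)**2 = 125*(-96) + (-15)**2 = -12000 + 225 = -11775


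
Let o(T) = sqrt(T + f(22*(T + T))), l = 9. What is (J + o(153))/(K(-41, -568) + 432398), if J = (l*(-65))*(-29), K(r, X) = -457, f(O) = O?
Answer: 16965/431941 + 9*sqrt(85)/431941 ≈ 0.039468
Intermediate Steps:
o(T) = 3*sqrt(5)*sqrt(T) (o(T) = sqrt(T + 22*(T + T)) = sqrt(T + 22*(2*T)) = sqrt(T + 44*T) = sqrt(45*T) = 3*sqrt(5)*sqrt(T))
J = 16965 (J = (9*(-65))*(-29) = -585*(-29) = 16965)
(J + o(153))/(K(-41, -568) + 432398) = (16965 + 3*sqrt(5)*sqrt(153))/(-457 + 432398) = (16965 + 3*sqrt(5)*(3*sqrt(17)))/431941 = (16965 + 9*sqrt(85))*(1/431941) = 16965/431941 + 9*sqrt(85)/431941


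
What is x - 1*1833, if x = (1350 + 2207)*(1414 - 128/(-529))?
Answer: 2660142981/529 ≈ 5.0286e+6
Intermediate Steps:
x = 2661112638/529 (x = 3557*(1414 - 128*(-1/529)) = 3557*(1414 + 128/529) = 3557*(748134/529) = 2661112638/529 ≈ 5.0305e+6)
x - 1*1833 = 2661112638/529 - 1*1833 = 2661112638/529 - 1833 = 2660142981/529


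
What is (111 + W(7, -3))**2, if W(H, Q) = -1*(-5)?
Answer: 13456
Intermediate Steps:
W(H, Q) = 5
(111 + W(7, -3))**2 = (111 + 5)**2 = 116**2 = 13456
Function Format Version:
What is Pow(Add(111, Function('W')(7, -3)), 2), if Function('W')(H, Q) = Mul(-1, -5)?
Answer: 13456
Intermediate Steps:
Function('W')(H, Q) = 5
Pow(Add(111, Function('W')(7, -3)), 2) = Pow(Add(111, 5), 2) = Pow(116, 2) = 13456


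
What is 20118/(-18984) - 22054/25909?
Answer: -22378819/11710868 ≈ -1.9109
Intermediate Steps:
20118/(-18984) - 22054/25909 = 20118*(-1/18984) - 22054*1/25909 = -479/452 - 22054/25909 = -22378819/11710868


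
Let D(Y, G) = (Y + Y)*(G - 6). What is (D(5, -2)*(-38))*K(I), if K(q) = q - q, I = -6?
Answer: 0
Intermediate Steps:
K(q) = 0
D(Y, G) = 2*Y*(-6 + G) (D(Y, G) = (2*Y)*(-6 + G) = 2*Y*(-6 + G))
(D(5, -2)*(-38))*K(I) = ((2*5*(-6 - 2))*(-38))*0 = ((2*5*(-8))*(-38))*0 = -80*(-38)*0 = 3040*0 = 0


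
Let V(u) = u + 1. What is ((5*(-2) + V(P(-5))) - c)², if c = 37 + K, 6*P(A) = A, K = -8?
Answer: 54289/36 ≈ 1508.0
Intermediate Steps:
P(A) = A/6
c = 29 (c = 37 - 8 = 29)
V(u) = 1 + u
((5*(-2) + V(P(-5))) - c)² = ((5*(-2) + (1 + (⅙)*(-5))) - 1*29)² = ((-10 + (1 - ⅚)) - 29)² = ((-10 + ⅙) - 29)² = (-59/6 - 29)² = (-233/6)² = 54289/36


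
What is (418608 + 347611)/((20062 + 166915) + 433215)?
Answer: 766219/620192 ≈ 1.2355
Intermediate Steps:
(418608 + 347611)/((20062 + 166915) + 433215) = 766219/(186977 + 433215) = 766219/620192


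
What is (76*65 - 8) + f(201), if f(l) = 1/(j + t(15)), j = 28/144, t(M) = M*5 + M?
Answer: 16014240/3247 ≈ 4932.0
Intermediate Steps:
t(M) = 6*M (t(M) = 5*M + M = 6*M)
j = 7/36 (j = 28*(1/144) = 7/36 ≈ 0.19444)
f(l) = 36/3247 (f(l) = 1/(7/36 + 6*15) = 1/(7/36 + 90) = 1/(3247/36) = 36/3247)
(76*65 - 8) + f(201) = (76*65 - 8) + 36/3247 = (4940 - 8) + 36/3247 = 4932 + 36/3247 = 16014240/3247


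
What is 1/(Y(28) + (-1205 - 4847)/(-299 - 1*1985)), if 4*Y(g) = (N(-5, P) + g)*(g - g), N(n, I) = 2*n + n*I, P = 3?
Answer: 571/1513 ≈ 0.37740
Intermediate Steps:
N(n, I) = 2*n + I*n
Y(g) = 0 (Y(g) = ((-5*(2 + 3) + g)*(g - g))/4 = ((-5*5 + g)*0)/4 = ((-25 + g)*0)/4 = (1/4)*0 = 0)
1/(Y(28) + (-1205 - 4847)/(-299 - 1*1985)) = 1/(0 + (-1205 - 4847)/(-299 - 1*1985)) = 1/(0 - 6052/(-299 - 1985)) = 1/(0 - 6052/(-2284)) = 1/(0 - 6052*(-1/2284)) = 1/(0 + 1513/571) = 1/(1513/571) = 571/1513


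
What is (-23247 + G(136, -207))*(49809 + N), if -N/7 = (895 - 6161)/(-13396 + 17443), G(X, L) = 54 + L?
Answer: -1572588303000/1349 ≈ -1.1657e+9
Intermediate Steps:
N = 36862/4047 (N = -7*(895 - 6161)/(-13396 + 17443) = -(-36862)/4047 = -7*(-5266/4047) = 36862/4047 ≈ 9.1085)
(-23247 + G(136, -207))*(49809 + N) = (-23247 + (54 - 207))*(49809 + 36862/4047) = (-23247 - 153)*(201613885/4047) = -23400*201613885/4047 = -1572588303000/1349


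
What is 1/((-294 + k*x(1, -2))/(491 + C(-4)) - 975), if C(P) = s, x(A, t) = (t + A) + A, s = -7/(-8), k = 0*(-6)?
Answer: -3935/3838977 ≈ -0.0010250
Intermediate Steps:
k = 0
s = 7/8 (s = -7*(-⅛) = 7/8 ≈ 0.87500)
x(A, t) = t + 2*A (x(A, t) = (A + t) + A = t + 2*A)
C(P) = 7/8
1/((-294 + k*x(1, -2))/(491 + C(-4)) - 975) = 1/((-294 + 0*(-2 + 2*1))/(491 + 7/8) - 975) = 1/((-294 + 0*(-2 + 2))/(3935/8) - 975) = 1/((-294 + 0*0)*(8/3935) - 975) = 1/((-294 + 0)*(8/3935) - 975) = 1/(-294*8/3935 - 975) = 1/(-2352/3935 - 975) = 1/(-3838977/3935) = -3935/3838977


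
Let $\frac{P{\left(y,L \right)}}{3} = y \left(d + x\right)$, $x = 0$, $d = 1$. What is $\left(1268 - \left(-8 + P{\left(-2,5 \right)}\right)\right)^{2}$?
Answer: $1643524$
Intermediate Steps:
$P{\left(y,L \right)} = 3 y$ ($P{\left(y,L \right)} = 3 y \left(1 + 0\right) = 3 y 1 = 3 y$)
$\left(1268 - \left(-8 + P{\left(-2,5 \right)}\right)\right)^{2} = \left(1268 + \left(8 - 3 \left(-2\right)\right)\right)^{2} = \left(1268 + \left(8 - -6\right)\right)^{2} = \left(1268 + \left(8 + 6\right)\right)^{2} = \left(1268 + 14\right)^{2} = 1282^{2} = 1643524$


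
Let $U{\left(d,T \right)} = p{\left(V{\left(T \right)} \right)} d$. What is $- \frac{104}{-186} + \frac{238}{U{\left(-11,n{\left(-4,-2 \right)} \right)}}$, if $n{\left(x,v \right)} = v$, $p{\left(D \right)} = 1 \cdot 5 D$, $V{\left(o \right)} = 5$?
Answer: $- \frac{7834}{25575} \approx -0.30631$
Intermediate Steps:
$p{\left(D \right)} = 5 D$
$U{\left(d,T \right)} = 25 d$ ($U{\left(d,T \right)} = 5 \cdot 5 d = 25 d$)
$- \frac{104}{-186} + \frac{238}{U{\left(-11,n{\left(-4,-2 \right)} \right)}} = - \frac{104}{-186} + \frac{238}{25 \left(-11\right)} = \left(-104\right) \left(- \frac{1}{186}\right) + \frac{238}{-275} = \frac{52}{93} + 238 \left(- \frac{1}{275}\right) = \frac{52}{93} - \frac{238}{275} = - \frac{7834}{25575}$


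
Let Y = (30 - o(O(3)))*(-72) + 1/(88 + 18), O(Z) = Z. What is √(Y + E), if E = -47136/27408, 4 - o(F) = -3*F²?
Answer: √257498848626/60526 ≈ 8.3839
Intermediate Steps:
o(F) = 4 + 3*F² (o(F) = 4 - (-3)*F² = 4 + 3*F²)
E = -982/571 (E = -47136*1/27408 = -982/571 ≈ -1.7198)
Y = 7633/106 (Y = (30 - (4 + 3*3²))*(-72) + 1/(88 + 18) = (30 - (4 + 3*9))*(-72) + 1/106 = (30 - (4 + 27))*(-72) + 1/106 = (30 - 1*31)*(-72) + 1/106 = (30 - 31)*(-72) + 1/106 = -1*(-72) + 1/106 = 72 + 1/106 = 7633/106 ≈ 72.009)
√(Y + E) = √(7633/106 - 982/571) = √(4254351/60526) = √257498848626/60526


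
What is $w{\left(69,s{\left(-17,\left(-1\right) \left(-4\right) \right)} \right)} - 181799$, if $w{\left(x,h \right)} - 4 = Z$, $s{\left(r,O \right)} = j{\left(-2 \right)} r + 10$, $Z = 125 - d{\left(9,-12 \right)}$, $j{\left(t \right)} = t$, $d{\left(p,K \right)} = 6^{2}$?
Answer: $-181706$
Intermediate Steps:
$d{\left(p,K \right)} = 36$
$Z = 89$ ($Z = 125 - 36 = 89$)
$s{\left(r,O \right)} = 10 - 2 r$ ($s{\left(r,O \right)} = - 2 r + 10 = 10 - 2 r$)
$w{\left(x,h \right)} = 93$ ($w{\left(x,h \right)} = 4 + 89 = 93$)
$w{\left(69,s{\left(-17,\left(-1\right) \left(-4\right) \right)} \right)} - 181799 = 93 - 181799 = -181706$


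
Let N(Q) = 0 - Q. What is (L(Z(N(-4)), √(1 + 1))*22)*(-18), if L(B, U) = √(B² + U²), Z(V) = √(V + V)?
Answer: -396*√10 ≈ -1252.3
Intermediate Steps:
N(Q) = -Q
Z(V) = √2*√V (Z(V) = √(2*V) = √2*√V)
(L(Z(N(-4)), √(1 + 1))*22)*(-18) = (√((√2*√(-1*(-4)))² + (√(1 + 1))²)*22)*(-18) = (√((√2*√4)² + (√2)²)*22)*(-18) = (√((√2*2)² + 2)*22)*(-18) = (√((2*√2)² + 2)*22)*(-18) = (√(8 + 2)*22)*(-18) = (√10*22)*(-18) = (22*√10)*(-18) = -396*√10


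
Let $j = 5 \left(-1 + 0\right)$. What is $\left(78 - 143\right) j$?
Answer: $325$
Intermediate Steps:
$j = -5$ ($j = 5 \left(-1\right) = -5$)
$\left(78 - 143\right) j = \left(78 - 143\right) \left(-5\right) = \left(-65\right) \left(-5\right) = 325$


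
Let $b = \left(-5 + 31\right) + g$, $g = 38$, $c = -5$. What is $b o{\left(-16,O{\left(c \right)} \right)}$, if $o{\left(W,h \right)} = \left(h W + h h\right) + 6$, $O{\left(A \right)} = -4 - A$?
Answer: $-576$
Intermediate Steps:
$o{\left(W,h \right)} = 6 + h^{2} + W h$ ($o{\left(W,h \right)} = \left(W h + h^{2}\right) + 6 = \left(h^{2} + W h\right) + 6 = 6 + h^{2} + W h$)
$b = 64$ ($b = \left(-5 + 31\right) + 38 = 26 + 38 = 64$)
$b o{\left(-16,O{\left(c \right)} \right)} = 64 \left(6 + \left(-4 - -5\right)^{2} - 16 \left(-4 - -5\right)\right) = 64 \left(6 + \left(-4 + 5\right)^{2} - 16 \left(-4 + 5\right)\right) = 64 \left(6 + 1^{2} - 16\right) = 64 \left(6 + 1 - 16\right) = 64 \left(-9\right) = -576$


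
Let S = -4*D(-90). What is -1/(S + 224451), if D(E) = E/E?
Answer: -1/224447 ≈ -4.4554e-6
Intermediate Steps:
D(E) = 1
S = -4 (S = -4*1 = -4)
-1/(S + 224451) = -1/(-4 + 224451) = -1/224447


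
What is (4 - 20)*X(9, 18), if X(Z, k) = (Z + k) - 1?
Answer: -416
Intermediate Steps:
X(Z, k) = -1 + Z + k
(4 - 20)*X(9, 18) = (4 - 20)*(-1 + 9 + 18) = -16*26 = -416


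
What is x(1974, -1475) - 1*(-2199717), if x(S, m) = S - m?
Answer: 2203166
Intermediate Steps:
x(1974, -1475) - 1*(-2199717) = (1974 - 1*(-1475)) - 1*(-2199717) = (1974 + 1475) + 2199717 = 3449 + 2199717 = 2203166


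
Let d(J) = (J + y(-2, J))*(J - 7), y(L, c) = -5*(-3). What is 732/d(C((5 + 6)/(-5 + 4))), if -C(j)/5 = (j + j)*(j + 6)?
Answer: 732/297995 ≈ 0.0024564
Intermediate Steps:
y(L, c) = 15
C(j) = -10*j*(6 + j) (C(j) = -5*(j + j)*(j + 6) = -5*2*j*(6 + j) = -10*j*(6 + j))
d(J) = (-7 + J)*(15 + J) (d(J) = (J + 15)*(J - 7) = (15 + J)*(-7 + J) = (-7 + J)*(15 + J))
732/d(C((5 + 6)/(-5 + 4))) = 732/(-105 + (-10*(5 + 6)/(-5 + 4)*(6 + (5 + 6)/(-5 + 4)))² + 8*(-10*(5 + 6)/(-5 + 4)*(6 + (5 + 6)/(-5 + 4)))) = 732/(-105 + (-10*11/(-1)*(6 + 11/(-1)))² + 8*(-10*11/(-1)*(6 + 11/(-1)))) = 732/(-105 + (-10*11*(-1)*(6 + 11*(-1)))² + 8*(-10*11*(-1)*(6 + 11*(-1)))) = 732/(-105 + (-10*(-11)*(6 - 11))² + 8*(-10*(-11)*(6 - 11))) = 732/(-105 + (-10*(-11)*(-5))² + 8*(-10*(-11)*(-5))) = 732/(-105 + (-550)² + 8*(-550)) = 732/(-105 + 302500 - 4400) = 732/297995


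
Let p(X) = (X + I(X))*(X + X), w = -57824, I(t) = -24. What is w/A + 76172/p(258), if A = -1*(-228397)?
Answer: 200299139/530337834 ≈ 0.37768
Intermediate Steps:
A = 228397
p(X) = 2*X*(-24 + X) (p(X) = (X - 24)*(X + X) = (-24 + X)*(2*X) = 2*X*(-24 + X))
w/A + 76172/p(258) = -57824/228397 + 76172/((2*258*(-24 + 258))) = -57824*1/228397 + 76172/((2*258*234)) = -4448/17569 + 76172/120744 = -4448/17569 + 76172*(1/120744) = -4448/17569 + 19043/30186 = 200299139/530337834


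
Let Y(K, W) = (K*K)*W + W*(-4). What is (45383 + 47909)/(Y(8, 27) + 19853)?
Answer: 93292/21473 ≈ 4.3446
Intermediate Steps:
Y(K, W) = -4*W + W*K**2 (Y(K, W) = K**2*W - 4*W = W*K**2 - 4*W = -4*W + W*K**2)
(45383 + 47909)/(Y(8, 27) + 19853) = (45383 + 47909)/(27*(-4 + 8**2) + 19853) = 93292/(27*(-4 + 64) + 19853) = 93292/(27*60 + 19853) = 93292/(1620 + 19853) = 93292/21473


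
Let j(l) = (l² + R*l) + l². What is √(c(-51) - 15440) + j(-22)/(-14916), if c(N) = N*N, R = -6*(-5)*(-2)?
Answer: -52/339 + I*√12839 ≈ -0.15339 + 113.31*I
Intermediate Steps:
R = -60 (R = 30*(-2) = -60)
j(l) = -60*l + 2*l² (j(l) = (l² - 60*l) + l² = -60*l + 2*l²)
c(N) = N²
√(c(-51) - 15440) + j(-22)/(-14916) = √((-51)² - 15440) + (2*(-22)*(-30 - 22))/(-14916) = √(2601 - 15440) + (2*(-22)*(-52))*(-1/14916) = √(-12839) + 2288*(-1/14916) = I*√12839 - 52/339 = -52/339 + I*√12839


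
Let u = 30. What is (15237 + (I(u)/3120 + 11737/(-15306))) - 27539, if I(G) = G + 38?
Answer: -24479756003/1989780 ≈ -12303.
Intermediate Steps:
I(G) = 38 + G
(15237 + (I(u)/3120 + 11737/(-15306))) - 27539 = (15237 + ((38 + 30)/3120 + 11737/(-15306))) - 27539 = (15237 + (68*(1/3120) + 11737*(-1/15306))) - 27539 = (15237 + (17/780 - 11737/15306)) - 27539 = (15237 - 1482443/1989780) - 27539 = 30316795417/1989780 - 27539 = -24479756003/1989780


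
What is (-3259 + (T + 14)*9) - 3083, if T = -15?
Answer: -6351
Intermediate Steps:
(-3259 + (T + 14)*9) - 3083 = (-3259 + (-15 + 14)*9) - 3083 = (-3259 - 1*9) - 3083 = (-3259 - 9) - 3083 = -3268 - 3083 = -6351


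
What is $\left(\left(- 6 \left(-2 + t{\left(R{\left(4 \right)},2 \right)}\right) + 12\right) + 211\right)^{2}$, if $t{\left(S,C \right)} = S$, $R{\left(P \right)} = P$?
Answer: $44521$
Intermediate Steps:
$\left(\left(- 6 \left(-2 + t{\left(R{\left(4 \right)},2 \right)}\right) + 12\right) + 211\right)^{2} = \left(\left(- 6 \left(-2 + 4\right) + 12\right) + 211\right)^{2} = \left(\left(\left(-6\right) 2 + 12\right) + 211\right)^{2} = \left(\left(-12 + 12\right) + 211\right)^{2} = \left(0 + 211\right)^{2} = 211^{2} = 44521$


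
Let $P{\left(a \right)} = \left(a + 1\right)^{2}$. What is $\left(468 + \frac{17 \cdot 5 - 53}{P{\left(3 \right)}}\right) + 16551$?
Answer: $17021$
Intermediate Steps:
$P{\left(a \right)} = \left(1 + a\right)^{2}$
$\left(468 + \frac{17 \cdot 5 - 53}{P{\left(3 \right)}}\right) + 16551 = \left(468 + \frac{17 \cdot 5 - 53}{\left(1 + 3\right)^{2}}\right) + 16551 = \left(468 + \frac{85 - 53}{4^{2}}\right) + 16551 = \left(468 + \frac{32}{16}\right) + 16551 = \left(468 + 32 \cdot \frac{1}{16}\right) + 16551 = \left(468 + 2\right) + 16551 = 470 + 16551 = 17021$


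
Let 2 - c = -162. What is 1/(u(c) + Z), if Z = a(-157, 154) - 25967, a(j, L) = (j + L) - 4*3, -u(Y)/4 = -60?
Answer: -1/25742 ≈ -3.8847e-5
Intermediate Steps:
c = 164 (c = 2 - 1*(-162) = 2 + 162 = 164)
u(Y) = 240 (u(Y) = -4*(-60) = 240)
a(j, L) = -12 + L + j (a(j, L) = (L + j) - 12 = -12 + L + j)
Z = -25982 (Z = (-12 + 154 - 157) - 25967 = -15 - 25967 = -25982)
1/(u(c) + Z) = 1/(240 - 25982) = 1/(-25742) = -1/25742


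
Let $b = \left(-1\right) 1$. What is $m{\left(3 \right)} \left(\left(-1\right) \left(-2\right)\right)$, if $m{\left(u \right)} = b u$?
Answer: $-6$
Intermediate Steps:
$b = -1$
$m{\left(u \right)} = - u$
$m{\left(3 \right)} \left(\left(-1\right) \left(-2\right)\right) = \left(-1\right) 3 \left(\left(-1\right) \left(-2\right)\right) = \left(-3\right) 2 = -6$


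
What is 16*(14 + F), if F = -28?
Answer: -224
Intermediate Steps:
16*(14 + F) = 16*(14 - 28) = 16*(-14) = -224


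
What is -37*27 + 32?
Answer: -967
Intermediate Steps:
-37*27 + 32 = -999 + 32 = -967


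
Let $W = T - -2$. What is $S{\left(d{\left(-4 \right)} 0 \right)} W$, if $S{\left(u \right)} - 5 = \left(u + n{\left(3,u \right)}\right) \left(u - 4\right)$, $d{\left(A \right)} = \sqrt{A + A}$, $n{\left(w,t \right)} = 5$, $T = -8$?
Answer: $90$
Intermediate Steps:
$d{\left(A \right)} = \sqrt{2} \sqrt{A}$ ($d{\left(A \right)} = \sqrt{2 A} = \sqrt{2} \sqrt{A}$)
$W = -6$ ($W = -8 - -2 = -8 + 2 = -6$)
$S{\left(u \right)} = 5 + \left(-4 + u\right) \left(5 + u\right)$ ($S{\left(u \right)} = 5 + \left(u + 5\right) \left(u - 4\right) = 5 + \left(5 + u\right) \left(-4 + u\right) = 5 + \left(-4 + u\right) \left(5 + u\right)$)
$S{\left(d{\left(-4 \right)} 0 \right)} W = \left(-15 + \sqrt{2} \sqrt{-4} \cdot 0 + \left(\sqrt{2} \sqrt{-4} \cdot 0\right)^{2}\right) \left(-6\right) = \left(-15 + \sqrt{2} \cdot 2 i 0 + \left(\sqrt{2} \cdot 2 i 0\right)^{2}\right) \left(-6\right) = \left(-15 + 2 i \sqrt{2} \cdot 0 + \left(2 i \sqrt{2} \cdot 0\right)^{2}\right) \left(-6\right) = \left(-15 + 0 + 0^{2}\right) \left(-6\right) = \left(-15 + 0 + 0\right) \left(-6\right) = \left(-15\right) \left(-6\right) = 90$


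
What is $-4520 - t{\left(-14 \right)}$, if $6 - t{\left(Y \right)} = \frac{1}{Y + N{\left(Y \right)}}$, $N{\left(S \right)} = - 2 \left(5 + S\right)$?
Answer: $- \frac{18103}{4} \approx -4525.8$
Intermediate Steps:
$N{\left(S \right)} = -10 - 2 S$
$t{\left(Y \right)} = 6 - \frac{1}{-10 - Y}$ ($t{\left(Y \right)} = 6 - \frac{1}{Y - \left(10 + 2 Y\right)} = 6 - \frac{1}{-10 - Y}$)
$-4520 - t{\left(-14 \right)} = -4520 - \frac{61 + 6 \left(-14\right)}{10 - 14} = -4520 - \frac{61 - 84}{-4} = -4520 - \left(- \frac{1}{4}\right) \left(-23\right) = -4520 - \frac{23}{4} = - \frac{18103}{4}$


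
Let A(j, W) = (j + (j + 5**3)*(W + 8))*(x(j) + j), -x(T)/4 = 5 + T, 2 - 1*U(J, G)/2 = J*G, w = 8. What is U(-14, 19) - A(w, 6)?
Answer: 82816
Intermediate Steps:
U(J, G) = 4 - 2*G*J (U(J, G) = 4 - 2*J*G = 4 - 2*G*J)
x(T) = -20 - 4*T (x(T) = -4*(5 + T) = -20 - 4*T)
A(j, W) = (-20 - 3*j)*(j + (8 + W)*(125 + j)) (A(j, W) = (j + (j + 5**3)*(W + 8))*((-20 - 4*j) + j) = (j + (j + 125)*(8 + W))*(-20 - 3*j) = (j + (125 + j)*(8 + W))*(-20 - 3*j) = (j + (8 + W)*(125 + j))*(-20 - 3*j) = (-20 - 3*j)*(j + (8 + W)*(125 + j)))
U(-14, 19) - A(w, 6) = (4 - 2*19*(-14)) - (-20000 - 3180*8 - 2500*6 - 27*8**2 - 395*6*8 - 3*6*8**2) = (4 + 532) - (-20000 - 25440 - 15000 - 27*64 - 18960 - 3*6*64) = 536 - (-20000 - 25440 - 15000 - 1728 - 18960 - 1152) = 536 - 1*(-82280) = 536 + 82280 = 82816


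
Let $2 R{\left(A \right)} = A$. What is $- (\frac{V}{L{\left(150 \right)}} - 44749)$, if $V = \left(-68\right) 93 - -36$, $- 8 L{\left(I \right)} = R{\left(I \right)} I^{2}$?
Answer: $\frac{6292823933}{140625} \approx 44749.0$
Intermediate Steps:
$R{\left(A \right)} = \frac{A}{2}$
$L{\left(I \right)} = - \frac{I^{3}}{16}$ ($L{\left(I \right)} = - \frac{\frac{I}{2} I^{2}}{8} = - \frac{\frac{1}{2} I^{3}}{8} = - \frac{I^{3}}{16}$)
$V = -6288$ ($V = -6324 + 36 = -6288$)
$- (\frac{V}{L{\left(150 \right)}} - 44749) = - (- \frac{6288}{\left(- \frac{1}{16}\right) 150^{3}} - 44749) = - (- \frac{6288}{\left(- \frac{1}{16}\right) 3375000} - 44749) = - (- \frac{6288}{- \frac{421875}{2}} - 44749) = - (\left(-6288\right) \left(- \frac{2}{421875}\right) - 44749) = - (\frac{4192}{140625} - 44749) = \left(-1\right) \left(- \frac{6292823933}{140625}\right) = \frac{6292823933}{140625}$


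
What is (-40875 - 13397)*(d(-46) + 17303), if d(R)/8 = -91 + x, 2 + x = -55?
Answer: -874810368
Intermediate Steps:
x = -57 (x = -2 - 55 = -57)
d(R) = -1184 (d(R) = 8*(-91 - 57) = 8*(-148) = -1184)
(-40875 - 13397)*(d(-46) + 17303) = (-40875 - 13397)*(-1184 + 17303) = -54272*16119 = -874810368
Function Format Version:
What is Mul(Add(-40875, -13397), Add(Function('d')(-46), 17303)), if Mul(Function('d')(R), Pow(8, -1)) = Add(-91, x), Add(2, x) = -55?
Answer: -874810368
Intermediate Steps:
x = -57 (x = Add(-2, -55) = -57)
Function('d')(R) = -1184 (Function('d')(R) = Mul(8, Add(-91, -57)) = Mul(8, -148) = -1184)
Mul(Add(-40875, -13397), Add(Function('d')(-46), 17303)) = Mul(Add(-40875, -13397), Add(-1184, 17303)) = Mul(-54272, 16119) = -874810368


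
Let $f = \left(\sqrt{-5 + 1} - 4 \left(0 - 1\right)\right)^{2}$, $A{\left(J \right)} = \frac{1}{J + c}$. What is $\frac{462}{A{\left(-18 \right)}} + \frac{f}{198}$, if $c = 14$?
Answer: $- \frac{60982}{33} + \frac{8 i}{99} \approx -1847.9 + 0.080808 i$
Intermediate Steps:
$A{\left(J \right)} = \frac{1}{14 + J}$ ($A{\left(J \right)} = \frac{1}{J + 14} = \frac{1}{14 + J}$)
$f = \left(4 + 2 i\right)^{2}$ ($f = \left(\sqrt{-4} - -4\right)^{2} = \left(2 i + 4\right)^{2} = \left(4 + 2 i\right)^{2} \approx 12.0 + 16.0 i$)
$\frac{462}{A{\left(-18 \right)}} + \frac{f}{198} = \frac{462}{\frac{1}{14 - 18}} + \frac{12 + 16 i}{198} = \frac{462}{\frac{1}{-4}} + \left(12 + 16 i\right) \frac{1}{198} = \frac{462}{- \frac{1}{4}} + \left(\frac{2}{33} + \frac{8 i}{99}\right) = 462 \left(-4\right) + \left(\frac{2}{33} + \frac{8 i}{99}\right) = -1848 + \left(\frac{2}{33} + \frac{8 i}{99}\right) = - \frac{60982}{33} + \frac{8 i}{99}$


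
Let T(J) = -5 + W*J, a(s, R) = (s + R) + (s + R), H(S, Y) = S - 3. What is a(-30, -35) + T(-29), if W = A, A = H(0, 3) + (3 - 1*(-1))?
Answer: -164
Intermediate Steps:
H(S, Y) = -3 + S
A = 1 (A = (-3 + 0) + (3 - 1*(-1)) = -3 + (3 + 1) = -3 + 4 = 1)
W = 1
a(s, R) = 2*R + 2*s (a(s, R) = (R + s) + (R + s) = 2*R + 2*s)
T(J) = -5 + J (T(J) = -5 + 1*J = -5 + J)
a(-30, -35) + T(-29) = (2*(-35) + 2*(-30)) + (-5 - 29) = (-70 - 60) - 34 = -130 - 34 = -164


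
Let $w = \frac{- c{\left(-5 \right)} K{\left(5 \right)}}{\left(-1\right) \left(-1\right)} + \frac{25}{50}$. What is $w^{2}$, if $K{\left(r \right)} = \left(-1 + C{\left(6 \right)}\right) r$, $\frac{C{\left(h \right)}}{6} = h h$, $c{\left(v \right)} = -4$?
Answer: $\frac{73977201}{4} \approx 1.8494 \cdot 10^{7}$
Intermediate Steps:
$C{\left(h \right)} = 6 h^{2}$ ($C{\left(h \right)} = 6 h h = 6 h^{2}$)
$K{\left(r \right)} = 215 r$ ($K{\left(r \right)} = \left(-1 + 6 \cdot 6^{2}\right) r = \left(-1 + 6 \cdot 36\right) r = \left(-1 + 216\right) r = 215 r$)
$w = \frac{8601}{2}$ ($w = \frac{\left(-1\right) \left(-4\right) 215 \cdot 5}{\left(-1\right) \left(-1\right)} + \frac{25}{50} = \frac{4 \cdot 1075}{1} + 25 \cdot \frac{1}{50} = 4300 \cdot 1 + \frac{1}{2} = 4300 + \frac{1}{2} = \frac{8601}{2} \approx 4300.5$)
$w^{2} = \left(\frac{8601}{2}\right)^{2} = \frac{73977201}{4}$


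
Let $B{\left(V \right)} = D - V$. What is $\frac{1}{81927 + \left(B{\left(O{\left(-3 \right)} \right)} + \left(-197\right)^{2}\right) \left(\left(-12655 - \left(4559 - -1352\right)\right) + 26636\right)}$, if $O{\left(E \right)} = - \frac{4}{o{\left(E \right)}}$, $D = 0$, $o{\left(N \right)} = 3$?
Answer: $\frac{1}{313281317} \approx 3.192 \cdot 10^{-9}$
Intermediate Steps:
$O{\left(E \right)} = - \frac{4}{3}$
$B{\left(V \right)} = - V$ ($B{\left(V \right)} = 0 - V = - V$)
$\frac{1}{81927 + \left(B{\left(O{\left(-3 \right)} \right)} + \left(-197\right)^{2}\right) \left(\left(-12655 - \left(4559 - -1352\right)\right) + 26636\right)} = \frac{1}{81927 + \left(\left(-1\right) \left(- \frac{4}{3}\right) + \left(-197\right)^{2}\right) \left(\left(-12655 - \left(4559 - -1352\right)\right) + 26636\right)} = \frac{1}{81927 + \left(\frac{4}{3} + 38809\right) \left(\left(-12655 - \left(4559 + 1352\right)\right) + 26636\right)} = \frac{1}{81927 + \frac{116431 \left(\left(-12655 - 5911\right) + 26636\right)}{3}} = \frac{1}{81927 + \frac{116431 \left(-18566 + 26636\right)}{3}} = \frac{1}{81927 + \frac{116431}{3} \cdot 8070} = \frac{1}{81927 + 313199390} = \frac{1}{313281317}$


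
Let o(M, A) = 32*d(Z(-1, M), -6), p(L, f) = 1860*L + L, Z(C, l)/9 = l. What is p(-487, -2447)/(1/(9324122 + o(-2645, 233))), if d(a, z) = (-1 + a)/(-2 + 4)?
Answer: -8105308326382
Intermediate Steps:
Z(C, l) = 9*l
p(L, f) = 1861*L
d(a, z) = -½ + a/2 (d(a, z) = (-1 + a)/2 = (-1 + a)*(½) = -½ + a/2)
o(M, A) = -16 + 144*M (o(M, A) = 32*(-½ + (9*M)/2) = 32*(-½ + 9*M/2) = -16 + 144*M)
p(-487, -2447)/(1/(9324122 + o(-2645, 233))) = (1861*(-487))/(1/(9324122 + (-16 + 144*(-2645)))) = -906307/(1/(9324122 + (-16 - 380880))) = -906307/(1/(9324122 - 380896)) = -906307/(1/8943226) = -906307/1/8943226 = -906307*8943226 = -8105308326382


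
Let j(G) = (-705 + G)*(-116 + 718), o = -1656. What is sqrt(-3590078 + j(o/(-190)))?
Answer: 4*I*sqrt(2261462555)/95 ≈ 2002.3*I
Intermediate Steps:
j(G) = -424410 + 602*G (j(G) = (-705 + G)*602 = -424410 + 602*G)
sqrt(-3590078 + j(o/(-190))) = sqrt(-3590078 + (-424410 + 602*(-1656/(-190)))) = sqrt(-3590078 + (-424410 + 602*(-1656*(-1/190)))) = sqrt(-3590078 + (-424410 + 602*(828/95))) = sqrt(-3590078 + (-424410 + 498456/95)) = sqrt(-3590078 - 39820494/95) = sqrt(-380877904/95) = 4*I*sqrt(2261462555)/95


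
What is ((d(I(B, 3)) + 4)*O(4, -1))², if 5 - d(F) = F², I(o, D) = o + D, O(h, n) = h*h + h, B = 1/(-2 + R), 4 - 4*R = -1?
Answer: 1254400/81 ≈ 15486.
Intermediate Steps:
R = 5/4 (R = 1 - ¼*(-1) = 1 + ¼ = 5/4 ≈ 1.2500)
B = -4/3 (B = 1/(-2 + 5/4) = 1/(-¾) = -4/3 ≈ -1.3333)
O(h, n) = h + h² (O(h, n) = h² + h = h + h²)
I(o, D) = D + o
d(F) = 5 - F²
((d(I(B, 3)) + 4)*O(4, -1))² = (((5 - (3 - 4/3)²) + 4)*(4*(1 + 4)))² = (((5 - (5/3)²) + 4)*(4*5))² = (((5 - 1*25/9) + 4)*20)² = (((5 - 25/9) + 4)*20)² = ((20/9 + 4)*20)² = ((56/9)*20)² = (1120/9)² = 1254400/81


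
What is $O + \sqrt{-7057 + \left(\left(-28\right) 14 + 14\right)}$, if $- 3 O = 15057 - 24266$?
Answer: $\frac{9209}{3} + i \sqrt{7435} \approx 3069.7 + 86.226 i$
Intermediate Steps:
$O = \frac{9209}{3}$ ($O = - \frac{15057 - 24266}{3} = \left(- \frac{1}{3}\right) \left(-9209\right) = \frac{9209}{3} \approx 3069.7$)
$O + \sqrt{-7057 + \left(\left(-28\right) 14 + 14\right)} = \frac{9209}{3} + \sqrt{-7057 + \left(\left(-28\right) 14 + 14\right)} = \frac{9209}{3} + \sqrt{-7057 + \left(-392 + 14\right)} = \frac{9209}{3} + \sqrt{-7057 - 378} = \frac{9209}{3} + \sqrt{-7435} = \frac{9209}{3} + i \sqrt{7435}$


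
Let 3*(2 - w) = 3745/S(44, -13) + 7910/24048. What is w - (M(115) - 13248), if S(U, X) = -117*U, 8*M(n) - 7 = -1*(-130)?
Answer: 34129885723/2579148 ≈ 13233.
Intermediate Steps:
M(n) = 137/8 (M(n) = 7/8 + (-1*(-130))/8 = 7/8 + (⅛)*130 = 7/8 + 65/4 = 137/8)
w = 11001857/5158296 (w = 2 - (3745/((-117*44)) + 7910/24048)/3 = 2 - (3745/(-5148) + 7910*(1/24048))/3 = 2 - (3745*(-1/5148) + 3955/12024)/3 = 2 - (-3745/5148 + 3955/12024)/3 = 2 - ⅓*(-685265/1719432) = 2 + 685265/5158296 = 11001857/5158296 ≈ 2.1328)
w - (M(115) - 13248) = 11001857/5158296 - (137/8 - 13248) = 11001857/5158296 - 1*(-105847/8) = 11001857/5158296 + 105847/8 = 34129885723/2579148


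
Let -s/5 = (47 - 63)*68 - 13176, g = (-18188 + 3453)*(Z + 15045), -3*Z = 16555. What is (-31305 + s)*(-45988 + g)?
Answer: -16856889523960/3 ≈ -5.6190e+12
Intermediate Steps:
Z = -16555/3 (Z = -⅓*16555 = -16555/3 ≈ -5518.3)
g = -421126300/3 (g = (-18188 + 3453)*(-16555/3 + 15045) = -14735*28580/3 = -421126300/3 ≈ -1.4038e+8)
s = 71320 (s = -5*((47 - 63)*68 - 13176) = -5*(-16*68 - 13176) = -5*(-1088 - 13176) = -5*(-14264) = 71320)
(-31305 + s)*(-45988 + g) = (-31305 + 71320)*(-45988 - 421126300/3) = 40015*(-421264264/3) = -16856889523960/3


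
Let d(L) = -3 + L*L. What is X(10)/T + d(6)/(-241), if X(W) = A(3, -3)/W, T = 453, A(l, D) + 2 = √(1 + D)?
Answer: -74986/545865 + I*√2/4530 ≈ -0.13737 + 0.00031219*I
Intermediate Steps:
A(l, D) = -2 + √(1 + D)
d(L) = -3 + L²
X(W) = (-2 + I*√2)/W (X(W) = (-2 + √(1 - 3))/W = (-2 + √(-2))/W = (-2 + I*√2)/W)
X(10)/T + d(6)/(-241) = ((-2 + I*√2)/10)/453 + (-3 + 6²)/(-241) = ((-2 + I*√2)/10)*(1/453) + (-3 + 36)*(-1/241) = (-⅕ + I*√2/10)*(1/453) + 33*(-1/241) = (-1/2265 + I*√2/4530) - 33/241 = -74986/545865 + I*√2/4530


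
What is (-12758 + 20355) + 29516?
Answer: 37113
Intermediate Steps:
(-12758 + 20355) + 29516 = 7597 + 29516 = 37113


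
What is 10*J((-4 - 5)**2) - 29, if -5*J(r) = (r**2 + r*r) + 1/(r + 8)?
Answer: -2338299/89 ≈ -26273.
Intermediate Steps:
J(r) = -2*r**2/5 - 1/(5*(8 + r)) (J(r) = -((r**2 + r*r) + 1/(r + 8))/5 = -((r**2 + r**2) + 1/(8 + r))/5 = -(2*r**2 + 1/(8 + r))/5 = -(1/(8 + r) + 2*r**2)/5 = -2*r**2/5 - 1/(5*(8 + r)))
10*J((-4 - 5)**2) - 29 = 10*((-1 - 16*(-4 - 5)**4 - 2*(-4 - 5)**6)/(5*(8 + (-4 - 5)**2))) - 29 = 10*((-1 - 16*((-9)**2)**2 - 2*((-9)**2)**3)/(5*(8 + (-9)**2))) - 29 = 10*((-1 - 16*81**2 - 2*81**3)/(5*(8 + 81))) - 29 = 10*((1/5)*(-1 - 16*6561 - 2*531441)/89) - 29 = 10*((1/5)*(1/89)*(-1 - 104976 - 1062882)) - 29 = 10*((1/5)*(1/89)*(-1167859)) - 29 = 10*(-1167859/445) - 29 = -2335718/89 - 29 = -2338299/89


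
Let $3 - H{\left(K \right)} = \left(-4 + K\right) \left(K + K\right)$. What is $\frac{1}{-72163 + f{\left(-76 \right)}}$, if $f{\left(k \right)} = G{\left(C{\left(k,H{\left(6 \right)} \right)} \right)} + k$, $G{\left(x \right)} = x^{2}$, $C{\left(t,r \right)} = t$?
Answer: $- \frac{1}{66463} \approx -1.5046 \cdot 10^{-5}$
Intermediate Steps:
$H{\left(K \right)} = 3 - 2 K \left(-4 + K\right)$ ($H{\left(K \right)} = 3 - \left(-4 + K\right) \left(K + K\right) = 3 - \left(-4 + K\right) 2 K = 3 - 2 K \left(-4 + K\right)$)
$f{\left(k \right)} = k + k^{2}$ ($f{\left(k \right)} = k^{2} + k = k + k^{2}$)
$\frac{1}{-72163 + f{\left(-76 \right)}} = \frac{1}{-72163 - 76 \left(1 - 76\right)} = \frac{1}{-72163 - -5700} = \frac{1}{-72163 + 5700} = \frac{1}{-66463} = - \frac{1}{66463}$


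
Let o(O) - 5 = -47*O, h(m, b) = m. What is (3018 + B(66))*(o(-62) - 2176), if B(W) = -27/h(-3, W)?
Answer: 2249061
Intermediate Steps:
o(O) = 5 - 47*O
B(W) = 9 (B(W) = -27/(-3) = -27*(-1/3) = 9)
(3018 + B(66))*(o(-62) - 2176) = (3018 + 9)*((5 - 47*(-62)) - 2176) = 3027*((5 + 2914) - 2176) = 3027*(2919 - 2176) = 3027*743 = 2249061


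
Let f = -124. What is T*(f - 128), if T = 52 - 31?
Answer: -5292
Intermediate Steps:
T = 21
T*(f - 128) = 21*(-124 - 128) = 21*(-252) = -5292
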